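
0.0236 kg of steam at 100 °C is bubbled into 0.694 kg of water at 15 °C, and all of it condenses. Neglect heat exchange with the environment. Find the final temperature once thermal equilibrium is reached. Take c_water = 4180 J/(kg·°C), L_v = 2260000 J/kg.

Setting the total heat transfer to zero:
latent heat released on condensation: 0.0236·2260000 = 53336; condensed water 100 °C→T: 98.65(T − 100); water warms: 0.694·4180·(T − 15) = 2900.9(T − 15)
2999.6 T = 53336 + 9864.8 + 43514 = 106715
T ≈ 35.58 °C — below 100 °C, confirming all the steam condensed.

T_f ≈ 35.6 °C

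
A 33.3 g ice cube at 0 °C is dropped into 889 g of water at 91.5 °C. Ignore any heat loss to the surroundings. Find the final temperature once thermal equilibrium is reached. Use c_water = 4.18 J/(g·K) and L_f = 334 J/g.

Energy balance with sensible and latent terms:
fusion: m_ice L_f = 33.3×334 = 11122
  warm the meltwater: 139.19 T
  water: 3716(T − 91.5)
3855.2 T = 340016 − 11122 = 328894
T ≈ 85.31 °C (positive, so assuming full melt was valid).

T_f ≈ 85.3 °C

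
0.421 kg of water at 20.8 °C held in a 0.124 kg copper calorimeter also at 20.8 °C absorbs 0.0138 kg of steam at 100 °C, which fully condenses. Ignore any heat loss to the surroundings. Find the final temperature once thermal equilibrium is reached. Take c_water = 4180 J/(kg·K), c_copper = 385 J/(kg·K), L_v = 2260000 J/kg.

T_f ≈ 40.0 °C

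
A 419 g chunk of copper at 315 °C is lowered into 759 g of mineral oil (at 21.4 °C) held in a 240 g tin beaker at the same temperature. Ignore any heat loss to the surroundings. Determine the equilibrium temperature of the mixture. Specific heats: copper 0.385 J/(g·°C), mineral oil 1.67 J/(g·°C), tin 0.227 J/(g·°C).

T_f ≈ 53.3 °C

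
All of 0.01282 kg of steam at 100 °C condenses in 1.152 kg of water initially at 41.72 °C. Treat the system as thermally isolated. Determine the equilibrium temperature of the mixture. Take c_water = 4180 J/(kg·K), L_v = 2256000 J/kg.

T_f ≈ 48.3 °C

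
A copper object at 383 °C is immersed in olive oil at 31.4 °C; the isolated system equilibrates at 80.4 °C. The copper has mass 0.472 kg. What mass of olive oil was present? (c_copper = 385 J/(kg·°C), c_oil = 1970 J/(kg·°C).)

m ≈ 0.57 kg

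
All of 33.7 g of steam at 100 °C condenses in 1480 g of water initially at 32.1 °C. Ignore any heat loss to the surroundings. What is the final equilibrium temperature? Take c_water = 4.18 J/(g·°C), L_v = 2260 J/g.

T_f ≈ 45.6 °C

Heat gained plus heat lost sum to zero:
latent heat released on condensation: 33.7×2260 = 76162; condensate cools 100→T: 33.7×4.18×(T − 100) = 140.87(T − 100); original water: 6186.4(T − 32.1)
6327.3 T = 76162 + 14087 + 198583 = 288832
T ≈ 45.65 °C, under the boiling point, so the assumption holds.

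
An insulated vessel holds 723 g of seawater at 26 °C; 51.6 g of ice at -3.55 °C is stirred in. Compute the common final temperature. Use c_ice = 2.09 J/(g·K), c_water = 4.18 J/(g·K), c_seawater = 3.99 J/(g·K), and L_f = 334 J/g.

T_f ≈ 18.5 °C

Heat gained plus heat lost sum to zero:
warm ice to 0 °C: 51.6×2.09×(0 − (-3.55)) = 382.85; latent heat to melt: 51.6×334 = 17234; meltwater 0→T: 51.6×4.18×T = 215.69 T; seawater cools: 723×3.99×(T − 26) = 2884.8(T − 26)
3100.5 T = 75004 − 17617 = 57387
T ≈ 18.51 °C — above 0 °C, consistent with complete melting.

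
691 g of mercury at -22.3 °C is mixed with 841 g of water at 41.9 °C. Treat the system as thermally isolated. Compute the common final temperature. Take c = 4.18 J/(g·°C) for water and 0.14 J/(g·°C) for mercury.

T_f ≈ 40.2 °C

Set heat shed by the hot body equal to heat absorbed by the cold body:
841·4.18·(41.9 − T) = 691·0.14·(T − (-22.3))
3515.4(41.9 − T) = 96.74(T − (-22.3))
3612.1 T = 145137  ⇒  T ≈ 40.18 °C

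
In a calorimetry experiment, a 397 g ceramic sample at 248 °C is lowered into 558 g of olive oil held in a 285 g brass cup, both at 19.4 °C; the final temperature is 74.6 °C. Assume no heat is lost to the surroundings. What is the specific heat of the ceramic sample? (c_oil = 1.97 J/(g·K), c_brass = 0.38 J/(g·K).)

c ≈ 0.968 J/(g·K)

Heat gained plus heat lost sum to zero:
397·c·(74.6 − 248) + 558·1.97·(74.6 − 19.4) + 285·0.38·(74.6 − 19.4) = 0
-68840 c = -66657
c = -66657/-68840 ≈ 0.9683 J/(g·K)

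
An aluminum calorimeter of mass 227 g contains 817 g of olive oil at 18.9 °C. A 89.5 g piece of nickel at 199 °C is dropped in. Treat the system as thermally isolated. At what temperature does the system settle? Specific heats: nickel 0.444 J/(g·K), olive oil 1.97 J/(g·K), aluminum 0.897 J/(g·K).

T_f ≈ 22.8 °C

Taking heat into each body as positive, Σ m c ΔT = 0:
89.5·0.444·(T − 199) + 817·1.97·(T − 18.9) + 227·0.897·(T − 18.9) = 0
39.74(T − 199) + 1609.5(T − 18.9) + 203.62(T − 18.9) = 0
1852.8 T = 42176
T = 42176/1852.8 ≈ 22.76 °C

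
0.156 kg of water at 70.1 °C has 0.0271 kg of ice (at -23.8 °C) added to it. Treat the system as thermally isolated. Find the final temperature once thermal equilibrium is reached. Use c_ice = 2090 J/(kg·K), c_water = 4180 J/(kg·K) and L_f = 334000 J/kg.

T_f ≈ 46.1 °C

Heat gained plus heat lost sum to zero:
warm ice to 0 °C: 0.0271×2090×(0 − (-23.8)) = 1348
  melt ice: 0.0271×334000 = 9051.4
  warm the meltwater: 113.28 T
  water cools: 0.156×4180×(T − 70.1) = 652.08(T − 70.1)
765.36 T = 45711 − 10399 = 35311
T ≈ 46.14 °C (positive, so assuming full melt was valid).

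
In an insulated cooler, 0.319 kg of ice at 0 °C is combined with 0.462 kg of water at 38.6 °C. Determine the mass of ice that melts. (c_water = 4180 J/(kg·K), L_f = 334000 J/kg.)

Water can give up m c ΔT = 0.462×4180×38.6 = 74543 J before reaching 0 °C.
Melting all 0.319 kg of ice would need 0.319×334000 = 106546 J.
74543 J < 106546 J, so only part of the ice melts and the system sits at 0 °C.
Mass melted = 74543/334000 ≈ 0.2232 kg.

m_melted ≈ 0.223 kg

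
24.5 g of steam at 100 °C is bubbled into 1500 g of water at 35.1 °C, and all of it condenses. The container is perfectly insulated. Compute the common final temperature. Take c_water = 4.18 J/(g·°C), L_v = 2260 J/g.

T_f ≈ 44.8 °C

Energy conservation, ΣQ = 0:
condense steam: −24.5×2260 = −55370
  condensate cools 100→T: 24.5×4.18×(T − 100) = 102.41(T − 100)
  water warms: 1500×4.18×(T − 35.1) = 6270(T − 35.1)
6372.4 T = 55370 + 10241 + 220077 = 285688
T ≈ 44.83 °C (< 100 °C, so full condensation is consistent).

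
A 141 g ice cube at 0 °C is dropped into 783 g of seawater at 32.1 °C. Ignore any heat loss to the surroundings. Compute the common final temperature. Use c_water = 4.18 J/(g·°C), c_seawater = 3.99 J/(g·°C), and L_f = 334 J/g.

T_f ≈ 14.3 °C

Setting the total heat transfer to zero:
latent heat to melt: 141×334 = 47094; warm the meltwater: 589.38 T; seawater: 3124.2(T − 32.1)
3713.6 T = 100286 − 47094 = 53192
T ≈ 14.32 °C. Since T > 0 °C, the all-ice-melts assumption holds.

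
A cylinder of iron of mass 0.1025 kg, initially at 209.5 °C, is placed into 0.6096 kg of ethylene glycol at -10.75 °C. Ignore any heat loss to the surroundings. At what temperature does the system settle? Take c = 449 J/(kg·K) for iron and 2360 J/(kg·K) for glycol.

T_f ≈ -3.9 °C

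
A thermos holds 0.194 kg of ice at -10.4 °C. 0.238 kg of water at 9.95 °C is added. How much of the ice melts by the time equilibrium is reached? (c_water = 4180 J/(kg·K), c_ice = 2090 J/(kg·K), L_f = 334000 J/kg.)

m_melted ≈ 0.017 kg

Cooling the water to 0 °C releases 0.238·4180·9.95 = 9898.7 J.
Warming the ice to 0 °C takes 0.194·2090·10.4 = 4216.8 J, leaving 5681.9 J for melting.
Fully melting the ice requires m_ice L_f = 0.194·334000 = 64796 J.
5681.9 J < 64796 J, so only part of the ice melts and the system sits at 0 °C.
m_melted·334000 = 5681.9  ⇒  m_melted ≈ 0.01701 kg.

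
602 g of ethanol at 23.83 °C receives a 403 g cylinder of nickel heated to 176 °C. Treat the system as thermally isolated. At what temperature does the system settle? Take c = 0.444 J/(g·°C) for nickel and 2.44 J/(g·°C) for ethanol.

Net heat exchanged in the isolated system is zero:
403·0.444·(T − 176) + 602·2.44·(T − 23.83) = 0
1647.8 T = 66495
T = 66495/1647.8 ≈ 40.35 °C

T_f ≈ 40.4 °C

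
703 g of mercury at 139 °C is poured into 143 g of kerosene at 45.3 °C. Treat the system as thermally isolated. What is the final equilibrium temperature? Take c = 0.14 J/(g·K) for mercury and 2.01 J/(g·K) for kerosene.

Heat gained plus heat lost sum to zero:
703·0.14·(T − 139) + 143·2.01·(T − 45.3) = 0
98.42(T − 139) + 287.43(T − 45.3) = 0
(98.42 + 287.43) T = 98.42·139 + 287.43·45.3
T = 26701 / 385.85 = 69.2 °C

T_f ≈ 69.2 °C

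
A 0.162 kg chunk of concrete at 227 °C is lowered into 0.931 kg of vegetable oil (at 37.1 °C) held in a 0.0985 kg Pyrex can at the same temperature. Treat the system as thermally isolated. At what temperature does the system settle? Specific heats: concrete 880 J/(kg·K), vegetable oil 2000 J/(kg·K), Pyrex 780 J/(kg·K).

T_f ≈ 50.1 °C

T_f is the heat-capacity-weighted average of the initial temperatures:
T_f = (142.56·227 + 1862·37.1 + 76.83·37.1) / (142.56 + 1862 + 76.83)
    = 104292 / 2081.4 ≈ 50.11 °C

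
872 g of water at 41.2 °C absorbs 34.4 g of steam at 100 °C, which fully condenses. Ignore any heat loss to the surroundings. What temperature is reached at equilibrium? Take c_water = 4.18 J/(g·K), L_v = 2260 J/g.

T_f ≈ 64.0 °C

Let T be the final temperature. ΣQ_i = 0:
steam→water at 100 °C releases m L_v = 34.4·2260 = 77744; condensed water 100 °C→T: 143.79(T − 100); water warms: 872·4.18·(T − 41.2) = 3645(T − 41.2)
3788.8 T = 77744 + 14379 + 150172 = 242296
T ≈ 63.95 °C (< 100 °C, so full condensation is consistent).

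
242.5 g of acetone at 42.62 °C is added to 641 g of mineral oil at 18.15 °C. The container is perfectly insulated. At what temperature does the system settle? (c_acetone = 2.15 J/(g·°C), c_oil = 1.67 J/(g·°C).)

Heat gained plus heat lost sum to zero:
242.5*2.15*(T − 42.62) + 641*1.67*(T − 18.15) = 0
521.38(T − 42.62) + 1070.5(T − 18.15) = 0
1591.8 T = 41650
T ≈ 26.16 °C

T_f ≈ 26.2 °C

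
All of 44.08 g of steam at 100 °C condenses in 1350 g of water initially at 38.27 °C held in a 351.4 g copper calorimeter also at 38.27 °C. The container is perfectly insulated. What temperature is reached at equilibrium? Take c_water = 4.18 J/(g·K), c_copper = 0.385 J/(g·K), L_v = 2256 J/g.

T_f ≈ 56.9 °C

Taking heat into each body as positive, Σ m c ΔT = 0:
latent heat released on condensation: 44.08×2256 = 99444
  condensed water 100 °C→T: 184.25(T − 100)
  water warms: 1350×4.18×(T − 38.27) = 5643(T − 38.27)
  cup: 135.29(T − 38.27)
5962.5 T = 99444 + 18425 + 221135 = 339005
T ≈ 56.86 °C (< 100 °C, so full condensation is consistent).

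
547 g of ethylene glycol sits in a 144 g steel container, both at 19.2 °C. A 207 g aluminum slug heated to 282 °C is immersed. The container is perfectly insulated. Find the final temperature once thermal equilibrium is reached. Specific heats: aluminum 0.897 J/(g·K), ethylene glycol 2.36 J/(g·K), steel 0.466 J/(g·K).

Energy conservation, ΣQ = 0:
207·0.897·(T − 282) + 547·2.36·(T − 19.2) + 144·0.466·(T − 19.2) = 0
1543.7 T = 78436
T = 78436/1543.7 ≈ 50.81 °C

T_f ≈ 50.8 °C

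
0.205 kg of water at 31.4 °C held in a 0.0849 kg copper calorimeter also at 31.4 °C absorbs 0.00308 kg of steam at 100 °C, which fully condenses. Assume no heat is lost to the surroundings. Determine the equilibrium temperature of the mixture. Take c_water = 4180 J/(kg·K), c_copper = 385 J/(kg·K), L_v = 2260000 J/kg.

T_f ≈ 40.1 °C

Conservation of energy gives ΣQ = 0:
latent heat released on condensation: 0.00308·2260000 = 6960.8
  condensed water 100 °C→T: 12.87(T − 100)
  water warms: 0.205·4180·(T − 31.4) = 856.9(T − 31.4)
  copper cup: 0.0849·385·(T − 31.4) = 32.69(T − 31.4)
902.46 T = 6960.8 + 1287.4 + 27933 = 36181
T ≈ 40.09 °C, under the boiling point, so the assumption holds.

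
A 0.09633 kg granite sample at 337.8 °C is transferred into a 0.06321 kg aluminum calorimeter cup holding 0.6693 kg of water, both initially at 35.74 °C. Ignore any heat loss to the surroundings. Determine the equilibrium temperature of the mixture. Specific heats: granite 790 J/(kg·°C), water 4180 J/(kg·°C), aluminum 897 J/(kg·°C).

Conservation of energy gives ΣQ = 0:
0.09633·790·(T − 337.8) + 0.6693·4180·(T − 35.74) + 0.06321·897·(T − 35.74) = 0
(76.1 + 2797.7 + 56.7) T = 76.1·337.8 + 2797.7·35.74 + 56.7·35.74
T ≈ 43.58 °C

T_f ≈ 43.6 °C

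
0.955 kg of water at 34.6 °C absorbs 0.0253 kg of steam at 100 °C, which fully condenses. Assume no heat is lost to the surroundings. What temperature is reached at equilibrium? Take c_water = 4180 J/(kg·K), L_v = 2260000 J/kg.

Energy conservation, ΣQ = 0:
latent heat released on condensation: 0.0253·2260000 = 57178
  condensate cools 100→T: 0.0253·4180·(T − 100) = 105.75(T − 100)
  original water: 3991.9(T − 34.6)
4097.7 T = 57178 + 10575 + 138120 = 205873
T ≈ 50.24 °C — below 100 °C, confirming all the steam condensed.

T_f ≈ 50.2 °C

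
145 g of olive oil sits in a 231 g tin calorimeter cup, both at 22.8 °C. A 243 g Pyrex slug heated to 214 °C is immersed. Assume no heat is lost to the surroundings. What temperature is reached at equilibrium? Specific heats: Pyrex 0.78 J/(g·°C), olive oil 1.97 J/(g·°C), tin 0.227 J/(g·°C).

T_f ≈ 91.5 °C

Energy conservation, ΣQ = 0:
243×0.78×(T − 214) + 145×1.97×(T − 22.8) + 231×0.227×(T − 22.8) = 0
189.54(T − 214) + 285.65(T − 22.8) + 52.44(T − 22.8) = 0
527.63 T = 48270
T = 48270/527.63 ≈ 91.48 °C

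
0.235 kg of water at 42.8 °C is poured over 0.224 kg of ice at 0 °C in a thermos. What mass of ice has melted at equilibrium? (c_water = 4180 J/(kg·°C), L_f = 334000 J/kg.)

Heat available from the water dropping to 0 °C: 0.235·4180·42.8 = 42042 J.
To melt every bit of ice: 0.224·334000 = 74816 J.
Since 42042 < 74816 J, not all the ice melts; equilibrium is at 0 °C.
m_melt = 42042 / L_f = 0.1259 kg.

m_melted ≈ 0.126 kg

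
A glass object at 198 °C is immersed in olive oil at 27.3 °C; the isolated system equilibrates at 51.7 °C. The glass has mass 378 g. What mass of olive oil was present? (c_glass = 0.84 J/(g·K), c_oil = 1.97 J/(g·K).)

Let T be the final temperature. ΣQ_i = 0:
378×0.84×(51.7 − 198) + m×1.97×(51.7 − 27.3) = 0
48.07 m = 46453
m = 46453/48.07 ≈ 966.4 g

m ≈ 966 g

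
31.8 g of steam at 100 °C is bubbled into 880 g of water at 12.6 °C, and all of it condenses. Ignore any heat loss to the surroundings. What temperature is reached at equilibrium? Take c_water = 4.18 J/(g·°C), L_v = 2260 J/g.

Let T be the final temperature. ΣQ_i = 0:
steam→water at 100 °C releases m L_v = 31.8·2260 = 71868
  condensate cools 100→T: 31.8·4.18·(T − 100) = 132.92(T − 100)
  water warms: 880·4.18·(T − 12.6) = 3678.4(T − 12.6)
3811.3 T = 71868 + 13292 + 46348 = 131508
T ≈ 34.50 °C, under the boiling point, so the assumption holds.

T_f ≈ 34.5 °C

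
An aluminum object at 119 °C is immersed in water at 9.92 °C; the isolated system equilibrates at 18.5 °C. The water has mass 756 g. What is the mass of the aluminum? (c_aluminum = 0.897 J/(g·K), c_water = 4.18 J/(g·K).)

Heat gained plus heat lost sum to zero:
m×0.897×(18.5 − 119) + 756×4.18×(18.5 − 9.92) = 0
-90.15 m = -27113
m = -27113/-90.15 ≈ 300.8 g

m ≈ 301 g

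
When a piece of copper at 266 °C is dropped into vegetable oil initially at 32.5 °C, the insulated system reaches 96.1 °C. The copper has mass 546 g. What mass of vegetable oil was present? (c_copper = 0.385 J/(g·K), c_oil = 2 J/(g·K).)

m ≈ 281 g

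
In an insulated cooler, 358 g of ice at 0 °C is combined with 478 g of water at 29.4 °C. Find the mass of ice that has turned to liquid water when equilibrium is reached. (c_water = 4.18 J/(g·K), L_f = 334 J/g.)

Water can give up m c ΔT = 478×4.18×29.4 = 58742 J before reaching 0 °C.
Fully melting the ice requires m_ice L_f = 358×334 = 119572 J.
58742 J < 119572 J, so only part of the ice melts and the system sits at 0 °C.
m_melt = 58742 / L_f = 175.9 g.

m_melted ≈ 176 g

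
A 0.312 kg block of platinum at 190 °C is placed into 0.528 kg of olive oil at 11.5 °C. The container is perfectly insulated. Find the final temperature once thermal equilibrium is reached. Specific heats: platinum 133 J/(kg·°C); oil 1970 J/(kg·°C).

T_f ≈ 18.3 °C

T_f = Σ m_i c_i T_i / Σ m_i c_i:
T_f = (41.5*190 + 1040.2*11.5) / (41.5 + 1040.2)
    = 19846 / 1081.7 ≈ 18.35 °C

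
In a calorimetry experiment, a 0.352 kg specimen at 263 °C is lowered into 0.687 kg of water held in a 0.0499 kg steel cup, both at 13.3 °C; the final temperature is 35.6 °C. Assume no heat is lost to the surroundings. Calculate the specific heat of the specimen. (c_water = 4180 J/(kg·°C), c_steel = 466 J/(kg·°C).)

Conservation of energy gives ΣQ = 0:
0.352×c×(35.6 − 263) + 0.687×4180×(35.6 − 13.3) + 0.0499×466×(35.6 − 13.3) = 0
-80.04 c = -64557
c = -64557/-80.04 ≈ 806.5 J/(kg·°C)

c ≈ 807 J/(kg·°C)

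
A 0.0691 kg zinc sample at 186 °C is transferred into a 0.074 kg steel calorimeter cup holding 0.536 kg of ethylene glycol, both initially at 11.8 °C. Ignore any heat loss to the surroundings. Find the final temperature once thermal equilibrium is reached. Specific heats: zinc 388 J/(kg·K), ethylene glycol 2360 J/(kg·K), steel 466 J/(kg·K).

Energy conservation, ΣQ = 0:
0.0691×388×(T − 186) + 0.536×2360×(T − 11.8) + 0.074×466×(T − 11.8) = 0
1326.3 T = 20320
T ≈ 15.32 °C

T_f ≈ 15.3 °C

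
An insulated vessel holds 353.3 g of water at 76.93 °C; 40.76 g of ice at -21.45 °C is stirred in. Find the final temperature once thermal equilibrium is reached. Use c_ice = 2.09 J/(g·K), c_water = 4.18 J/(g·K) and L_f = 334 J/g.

Sum of m c ΔT and latent-heat terms is zero:
warm ice to 0 °C: 40.76×2.09×(0 − (-21.45)) = 1827.3
  melt ice: 40.76×334 = 13614
  warm the meltwater: 170.38 T
  water: 1476.8(T − 76.93)
1647.2 T = 113610 − 15441 = 98169
T ≈ 59.60 °C. Since T > 0 °C, the all-ice-melts assumption holds.

T_f ≈ 59.6 °C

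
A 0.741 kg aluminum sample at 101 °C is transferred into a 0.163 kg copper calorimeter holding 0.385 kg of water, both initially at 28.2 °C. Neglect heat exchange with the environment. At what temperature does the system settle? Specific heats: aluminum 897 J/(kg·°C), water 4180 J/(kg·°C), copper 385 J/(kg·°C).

T_f ≈ 48.9 °C

T_f = Σ m_i c_i T_i / Σ m_i c_i:
T_f = (664.68*101 + 1609.3*28.2 + 62.76*28.2) / (664.68 + 1609.3 + 62.76)
    = 114284 / 2336.7 ≈ 48.91 °C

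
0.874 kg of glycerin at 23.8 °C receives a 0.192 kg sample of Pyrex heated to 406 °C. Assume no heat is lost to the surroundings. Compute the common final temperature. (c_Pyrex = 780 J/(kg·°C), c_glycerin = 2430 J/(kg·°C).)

With ΣQ=0 the equilibrium temperature is the m·c-weighted mean:
T_f = (149.76*406 + 2123.8*23.8) / (149.76 + 2123.8)
    = 111349 / 2273.6 ≈ 48.98 °C

T_f ≈ 49.0 °C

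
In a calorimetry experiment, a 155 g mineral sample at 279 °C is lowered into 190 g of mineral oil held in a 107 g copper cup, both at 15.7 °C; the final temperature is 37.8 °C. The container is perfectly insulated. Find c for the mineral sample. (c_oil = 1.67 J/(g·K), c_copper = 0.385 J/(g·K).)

c ≈ 0.212 J/(g·K)

Setting the total heat transfer to zero:
155·c·(37.8 − 279) + 190·1.67·(37.8 − 15.7) + 107·0.385·(37.8 − 15.7) = 0
-37386 c = -7922.7
c = -7922.7/-37386 ≈ 0.2119 J/(g·K)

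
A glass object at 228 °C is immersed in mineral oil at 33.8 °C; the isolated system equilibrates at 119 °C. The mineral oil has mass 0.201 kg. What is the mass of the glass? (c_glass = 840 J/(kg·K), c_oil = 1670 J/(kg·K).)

m ≈ 0.312 kg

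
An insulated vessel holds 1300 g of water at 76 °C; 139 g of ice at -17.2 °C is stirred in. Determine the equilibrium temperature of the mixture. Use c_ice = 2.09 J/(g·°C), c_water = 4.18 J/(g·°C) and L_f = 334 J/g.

Net heat exchanged in the isolated system is zero:
ice -17.2→0 °C: 139×2.09×17.2 = 4996.8; fusion: m_ice L_f = 139×334 = 46426; meltwater 0→T: 139×4.18×T = 581.02 T; water: 5434(T − 76)
6015 T = 412984 − 51423 = 361561
T ≈ 60.11 °C. Since T > 0 °C, the all-ice-melts assumption holds.

T_f ≈ 60.1 °C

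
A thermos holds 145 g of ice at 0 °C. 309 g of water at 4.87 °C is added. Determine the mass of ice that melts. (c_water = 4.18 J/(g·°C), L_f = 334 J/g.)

Heat available from the water dropping to 0 °C: 309×4.18×4.87 = 6290.2 J.
Fully melting the ice requires m_ice L_f = 145×334 = 48430 J.
6290.2 J < 48430 J, so only part of the ice melts and the system sits at 0 °C.
Mass melted = 6290.2/334 ≈ 18.83 g.

m_melted ≈ 18.8 g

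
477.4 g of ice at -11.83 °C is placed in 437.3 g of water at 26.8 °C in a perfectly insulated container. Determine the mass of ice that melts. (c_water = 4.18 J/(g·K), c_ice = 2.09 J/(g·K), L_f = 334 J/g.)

Cooling the water to 0 °C releases 437.3·4.18·26.8 = 48988 J.
Warming the ice to 0 °C takes 477.4·2.09·11.83 = 11804 J, leaving 37185 J for melting.
To melt every bit of ice: 477.4·334 = 159452 J.
37185 J < 159452 J, so only part of the ice melts and the system sits at 0 °C.
m_melt = 37185 / L_f = 111.3 g.

m_melted ≈ 111 g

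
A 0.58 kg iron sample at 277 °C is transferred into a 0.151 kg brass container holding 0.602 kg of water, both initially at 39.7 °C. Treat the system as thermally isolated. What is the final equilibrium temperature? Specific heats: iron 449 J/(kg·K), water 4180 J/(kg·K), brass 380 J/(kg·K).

T_f ≈ 61.5 °C

Net heat exchanged in the isolated system is zero:
0.58*449*(T − 277) + 0.602*4180*(T − 39.7) + 0.151*380*(T − 39.7) = 0
260.42(T − 277) + 2516.4(T − 39.7) + 57.38(T − 39.7) = 0
(260.42 + 2516.4 + 57.38) T = 260.42*277 + 2516.4*39.7 + 57.38*39.7
T = 174314 / 2834.2 = 61.5 °C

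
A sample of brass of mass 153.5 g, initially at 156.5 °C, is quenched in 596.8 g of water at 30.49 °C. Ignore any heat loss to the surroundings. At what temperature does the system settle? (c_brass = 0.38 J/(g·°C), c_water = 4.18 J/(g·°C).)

T_f ≈ 33.4 °C

Heat lost by the brass equals heat gained by the water:
153.5·0.38·(156.5 − T) = 596.8·4.18·(T − 30.49)
58.33(156.5 − T) = 2494.6(T − 30.49)
2553 T = 85190  ⇒  T ≈ 33.37 °C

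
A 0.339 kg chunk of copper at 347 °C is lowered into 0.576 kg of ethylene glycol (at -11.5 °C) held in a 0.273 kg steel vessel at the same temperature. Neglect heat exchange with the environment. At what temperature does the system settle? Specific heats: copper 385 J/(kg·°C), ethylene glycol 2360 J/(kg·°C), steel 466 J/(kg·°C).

Taking heat into each body as positive, Σ m c ΔT = 0:
0.339*385*(T − 347) + 0.576*2360*(T − (-11.5)) + 0.273*466*(T − (-11.5)) = 0
(130.52 + 1359.4 + 127.22) T = 130.52*347 + 1359.4*(-11.5) + 127.22*(-11.5)
T ≈ 17.43 °C

T_f ≈ 17.4 °C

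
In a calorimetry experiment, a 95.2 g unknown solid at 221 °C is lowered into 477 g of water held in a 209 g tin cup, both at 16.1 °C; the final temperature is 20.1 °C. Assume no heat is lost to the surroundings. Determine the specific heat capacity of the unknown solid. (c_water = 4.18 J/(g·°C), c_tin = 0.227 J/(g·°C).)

Conservation of energy gives ΣQ = 0:
95.2·c·(20.1 − 221) + 477·4.18·(20.1 − 16.1) + 209·0.227·(20.1 − 16.1) = 0
-19126 c = -8165.2
c = -8165.2/-19126 ≈ 0.4269 J/(g·°C)

c ≈ 0.427 J/(g·°C)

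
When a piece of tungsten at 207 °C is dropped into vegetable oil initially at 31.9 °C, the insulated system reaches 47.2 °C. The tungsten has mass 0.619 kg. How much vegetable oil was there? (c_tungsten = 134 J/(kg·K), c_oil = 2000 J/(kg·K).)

m ≈ 0.433 kg

|Q_tungsten| = |Q_oil|:
0.619×134×(207 − 47.2) = m×2000×(47.2 − 31.9)
30600 m = 13255  ⇒  m ≈ 0.4332 kg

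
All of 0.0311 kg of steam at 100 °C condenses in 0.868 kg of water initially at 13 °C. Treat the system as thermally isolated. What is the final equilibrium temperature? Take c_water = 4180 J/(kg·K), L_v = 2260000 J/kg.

Energy balance with sensible and latent terms:
condense steam: −0.0311×2260000 = −70286; condensed water 100 °C→T: 130(T − 100); original water: 3628.2(T − 13)
3758.2 T = 70286 + 13000 + 47167 = 130453
T ≈ 34.71 °C (< 100 °C, so full condensation is consistent).

T_f ≈ 34.7 °C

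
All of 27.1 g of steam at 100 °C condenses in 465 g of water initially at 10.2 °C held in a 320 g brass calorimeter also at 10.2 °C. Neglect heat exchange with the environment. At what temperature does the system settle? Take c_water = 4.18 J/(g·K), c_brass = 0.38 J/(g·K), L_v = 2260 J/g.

T_f ≈ 43.0 °C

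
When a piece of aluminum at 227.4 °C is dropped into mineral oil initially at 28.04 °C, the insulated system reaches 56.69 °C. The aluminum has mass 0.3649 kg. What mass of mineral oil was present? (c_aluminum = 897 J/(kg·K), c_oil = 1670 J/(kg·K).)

|Q_aluminum| = |Q_oil|:
0.3649·897·(227.4 − 56.69) = m·1670·(56.69 − 28.04)
47846 m = 55876  ⇒  m ≈ 1.168 kg

m ≈ 1.17 kg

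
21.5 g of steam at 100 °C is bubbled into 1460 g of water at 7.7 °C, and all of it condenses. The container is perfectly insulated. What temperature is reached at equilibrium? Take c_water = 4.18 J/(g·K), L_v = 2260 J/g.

Taking heat into each body as positive, Σ m c ΔT = 0:
condense steam: −21.5×2260 = −48590; condensate cools 100→T: 21.5×4.18×(T − 100) = 89.87(T − 100); water warms: 1460×4.18×(T − 7.7) = 6102.8(T − 7.7)
6192.7 T = 48590 + 8987 + 46992 = 104569
T ≈ 16.89 °C — below 100 °C, confirming all the steam condensed.

T_f ≈ 16.9 °C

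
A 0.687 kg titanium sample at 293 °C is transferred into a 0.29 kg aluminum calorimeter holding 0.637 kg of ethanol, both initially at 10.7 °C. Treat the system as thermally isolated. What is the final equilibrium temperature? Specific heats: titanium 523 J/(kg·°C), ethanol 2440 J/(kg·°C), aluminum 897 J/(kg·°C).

T_f ≈ 57.4 °C

Heat gained plus heat lost sum to zero:
0.687*523*(T − 293) + 0.637*2440*(T − 10.7) + 0.29*897*(T − 10.7) = 0
(359.3 + 1554.3 + 260.13) T = 359.3*293 + 1554.3*10.7 + 260.13*10.7
T ≈ 57.36 °C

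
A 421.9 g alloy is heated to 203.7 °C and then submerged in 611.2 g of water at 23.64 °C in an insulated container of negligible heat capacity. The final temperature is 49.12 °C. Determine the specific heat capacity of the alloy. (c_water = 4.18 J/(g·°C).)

c ≈ 0.998 J/(g·°C)

Let T be the final temperature. ΣQ_i = 0:
421.9·c·(49.12 − 203.7) + 611.2·4.18·(49.12 − 23.64) = 0
-65217 c = -65097
c = -65097/-65217 ≈ 0.9982 J/(g·°C)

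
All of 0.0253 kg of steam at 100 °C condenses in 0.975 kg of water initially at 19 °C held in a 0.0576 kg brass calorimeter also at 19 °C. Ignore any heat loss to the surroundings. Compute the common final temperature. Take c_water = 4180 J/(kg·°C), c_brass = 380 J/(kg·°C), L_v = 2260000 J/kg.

Conservation of energy gives ΣQ = 0:
latent heat released on condensation: 0.0253·2260000 = 57178
  condensed water 100 °C→T: 105.75(T − 100)
  original water: 4075.5(T − 19)
  brass cup: 0.0576·380·(T − 19) = 21.89(T − 19)
4203.1 T = 57178 + 10575 + 77850 = 145604
T ≈ 34.64 °C, under the boiling point, so the assumption holds.

T_f ≈ 34.6 °C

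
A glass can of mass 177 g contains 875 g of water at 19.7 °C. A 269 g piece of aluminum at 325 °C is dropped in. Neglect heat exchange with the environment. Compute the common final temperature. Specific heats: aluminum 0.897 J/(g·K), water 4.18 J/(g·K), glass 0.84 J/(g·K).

T_f ≈ 37.9 °C

Conservation of energy gives ΣQ = 0:
269*0.897*(T − 325) + 875*4.18*(T − 19.7) + 177*0.84*(T − 19.7) = 0
241.29(T − 325) + 3657.5(T − 19.7) + 148.68(T − 19.7) = 0
4047.5 T = 153402
T = 153402/4047.5 ≈ 37.90 °C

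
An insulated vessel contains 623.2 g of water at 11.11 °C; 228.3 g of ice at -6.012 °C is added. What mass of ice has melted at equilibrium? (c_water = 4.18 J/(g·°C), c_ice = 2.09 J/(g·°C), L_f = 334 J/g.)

m_melted ≈ 78.1 g

Water can give up m c ΔT = 623.2·4.18·11.11 = 28941 J before reaching 0 °C.
Warming the ice to 0 °C takes 228.3·2.09·6.012 = 2868.6 J, leaving 26073 J for melting.
Fully melting the ice requires m_ice L_f = 228.3·334 = 76252 J.
That's not enough to melt it all — equilibrium is at 0 °C with ice remaining.
m_melt = 26073 / L_f = 78.06 g.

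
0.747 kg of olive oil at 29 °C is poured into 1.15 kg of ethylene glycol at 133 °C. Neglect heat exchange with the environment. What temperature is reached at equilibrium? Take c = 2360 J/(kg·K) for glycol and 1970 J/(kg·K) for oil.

Heat gained plus heat lost sum to zero:
1.15·2360·(T − 133) + 0.747·1970·(T − 29) = 0
2714(T − 133) + 1471.6(T − 29) = 0
(2714 + 1471.6) T = 2714·133 + 1471.6·29
T ≈ 96.44 °C

T_f ≈ 96.4 °C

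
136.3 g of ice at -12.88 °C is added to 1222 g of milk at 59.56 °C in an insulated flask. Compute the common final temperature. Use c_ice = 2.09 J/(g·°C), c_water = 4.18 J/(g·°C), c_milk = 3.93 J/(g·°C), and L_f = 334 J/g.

T_f ≈ 44.1 °C

Energy conservation, ΣQ = 0:
warm ice to 0 °C: 136.3·2.09·(0 − (-12.88)) = 3669.1; fusion: m_ice L_f = 136.3·334 = 45524; meltwater 0→T: 136.3·4.18·T = 569.73 T; milk: 4802.5(T − 59.56)
5372.2 T = 286035 − 49193 = 236841
T ≈ 44.09 °C — above 0 °C, consistent with complete melting.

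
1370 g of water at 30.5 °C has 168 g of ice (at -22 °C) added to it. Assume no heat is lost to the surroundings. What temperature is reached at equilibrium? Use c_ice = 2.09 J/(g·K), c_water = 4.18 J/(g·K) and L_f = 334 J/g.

T_f ≈ 17.2 °C

Energy balance with sensible and latent terms:
warm ice to 0 °C: 168×2.09×(0 − (-22)) = 7724.6
  melt ice: 168×334 = 56112
  warm the meltwater: 702.24 T
  water: 5726.6(T − 30.5)
6428.8 T = 174661 − 63837 = 110825
T ≈ 17.24 °C. Since T > 0 °C, the all-ice-melts assumption holds.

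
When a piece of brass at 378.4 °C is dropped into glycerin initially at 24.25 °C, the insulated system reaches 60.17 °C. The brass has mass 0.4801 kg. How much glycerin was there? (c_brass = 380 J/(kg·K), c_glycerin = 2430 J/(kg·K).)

Net heat exchanged in the isolated system is zero:
0.4801·380·(60.17 − 378.4) + m·2430·(60.17 − 24.25) = 0
87286 m = 58057
m = 58057/87286 ≈ 0.6651 kg

m ≈ 0.665 kg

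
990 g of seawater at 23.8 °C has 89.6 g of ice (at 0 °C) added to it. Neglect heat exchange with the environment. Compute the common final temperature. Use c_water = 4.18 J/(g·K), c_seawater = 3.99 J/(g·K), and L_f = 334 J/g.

T_f ≈ 14.8 °C

Conservation of energy gives ΣQ = 0:
latent heat to melt: 89.6×334 = 29926
  meltwater 0→T: 89.6×4.18×T = 374.53 T
  seawater cools: 990×3.99×(T − 23.8) = 3950.1(T − 23.8)
4324.6 T = 94012 − 29926 = 64086
T ≈ 14.82 °C (positive, so assuming full melt was valid).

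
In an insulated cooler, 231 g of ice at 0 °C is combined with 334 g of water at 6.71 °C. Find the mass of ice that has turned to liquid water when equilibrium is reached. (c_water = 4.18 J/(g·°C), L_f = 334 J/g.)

Water can give up m c ΔT = 334×4.18×6.71 = 9368 J before reaching 0 °C.
Melting all 231 g of ice would need 231×334 = 77154 J.
9368 J < 77154 J, so only part of the ice melts and the system sits at 0 °C.
Mass melted = 9368/334 ≈ 28.05 g.

m_melted ≈ 28 g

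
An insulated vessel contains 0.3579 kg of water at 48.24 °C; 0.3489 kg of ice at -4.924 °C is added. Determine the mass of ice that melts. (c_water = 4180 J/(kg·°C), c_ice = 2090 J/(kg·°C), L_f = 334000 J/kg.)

m_melted ≈ 0.205 kg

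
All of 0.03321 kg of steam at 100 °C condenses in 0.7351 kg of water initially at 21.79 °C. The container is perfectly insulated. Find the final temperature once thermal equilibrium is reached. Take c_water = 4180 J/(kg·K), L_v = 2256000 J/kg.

T_f ≈ 48.5 °C

Heat gained plus heat lost sum to zero:
latent heat released on condensation: 0.03321×2256000 = 74922
  condensate cools 100→T: 0.03321×4180×(T − 100) = 138.82(T − 100)
  water warms: 0.7351×4180×(T − 21.79) = 3072.7(T − 21.79)
3211.5 T = 74922 + 13882 + 66955 = 155758
T ≈ 48.50 °C — below 100 °C, confirming all the steam condensed.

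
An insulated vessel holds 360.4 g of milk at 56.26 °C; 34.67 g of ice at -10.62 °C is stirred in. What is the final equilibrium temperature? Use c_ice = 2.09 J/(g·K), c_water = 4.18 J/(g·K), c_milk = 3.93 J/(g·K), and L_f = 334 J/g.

Net heat exchanged in the isolated system is zero:
ice -10.62→0 °C: 34.67×2.09×10.62 = 769.53
  latent heat to melt: 34.67×334 = 11580
  meltwater 0→T: 34.67×4.18×T = 144.92 T
  milk cools: 360.4×3.93×(T − 56.26) = 1416.4(T − 56.26)
1561.3 T = 79685 − 12349 = 67336
T ≈ 43.13 °C — above 0 °C, consistent with complete melting.

T_f ≈ 43.1 °C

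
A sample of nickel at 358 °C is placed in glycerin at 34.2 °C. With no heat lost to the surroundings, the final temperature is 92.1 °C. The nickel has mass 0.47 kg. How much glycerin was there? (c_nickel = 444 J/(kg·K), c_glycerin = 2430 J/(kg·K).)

m ≈ 0.394 kg

|Q_nickel| = |Q_glycerin|:
0.47×444×(358 − 92.1) = m×2430×(92.1 − 34.2)
140697 m = 55488  ⇒  m ≈ 0.3944 kg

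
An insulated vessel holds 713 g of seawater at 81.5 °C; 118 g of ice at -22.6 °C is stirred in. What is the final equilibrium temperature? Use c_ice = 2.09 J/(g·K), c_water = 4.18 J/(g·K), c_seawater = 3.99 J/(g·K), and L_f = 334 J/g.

T_f ≈ 56.0 °C

Net heat exchanged in the isolated system is zero:
warm ice to 0 °C: 118×2.09×(0 − (-22.6)) = 5573.6; fusion: m_ice L_f = 118×334 = 39412; meltwater 0→T: 118×4.18×T = 493.24 T; seawater: 2844.9(T − 81.5)
3338.1 T = 231857 − 44986 = 186871
T ≈ 55.98 °C (positive, so assuming full melt was valid).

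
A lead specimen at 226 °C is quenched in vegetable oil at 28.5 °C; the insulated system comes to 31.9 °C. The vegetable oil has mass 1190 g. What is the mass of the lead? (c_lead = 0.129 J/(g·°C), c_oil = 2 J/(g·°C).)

m ≈ 323 g

Setting the total heat transfer to zero:
m·0.129·(31.9 − 226) + 1190·2·(31.9 − 28.5) = 0
-25.04 m = -8092
m = -8092/-25.04 ≈ 323.2 g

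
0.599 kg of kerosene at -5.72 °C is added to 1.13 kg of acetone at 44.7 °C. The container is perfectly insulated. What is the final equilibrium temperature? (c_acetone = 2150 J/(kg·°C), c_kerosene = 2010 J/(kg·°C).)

T_f ≈ 28.0 °C

Heat lost by the acetone equals heat gained by the kerosene:
1.13*2150*(44.7 − T) = 0.599*2010*(T − (-5.72))
2429.5(44.7 − T) = 1204(T − (-5.72))
3633.5 T = 101712  ⇒  T ≈ 27.99 °C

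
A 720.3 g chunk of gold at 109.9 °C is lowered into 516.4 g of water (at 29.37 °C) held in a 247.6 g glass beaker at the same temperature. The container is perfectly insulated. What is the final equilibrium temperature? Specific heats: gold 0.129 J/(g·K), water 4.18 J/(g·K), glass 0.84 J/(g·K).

T_f ≈ 32.4 °C

T_f = Σ m_i c_i T_i / Σ m_i c_i:
T_f = (92.92·109.9 + 2158.6·29.37 + 207.98·29.37) / (92.92 + 2158.6 + 207.98)
    = 79717 / 2459.5 ≈ 32.41 °C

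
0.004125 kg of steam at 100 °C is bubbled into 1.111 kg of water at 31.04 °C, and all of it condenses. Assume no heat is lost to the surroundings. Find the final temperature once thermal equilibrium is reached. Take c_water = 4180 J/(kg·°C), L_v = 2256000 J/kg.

Heat gained plus heat lost sum to zero:
latent heat released on condensation: 0.004125×2256000 = 9306; condensed water 100 °C→T: 17.24(T − 100); original water: 4644(T − 31.04)
4661.2 T = 9306 + 1724.2 + 144149 = 155179
T ≈ 33.29 °C (< 100 °C, so full condensation is consistent).

T_f ≈ 33.3 °C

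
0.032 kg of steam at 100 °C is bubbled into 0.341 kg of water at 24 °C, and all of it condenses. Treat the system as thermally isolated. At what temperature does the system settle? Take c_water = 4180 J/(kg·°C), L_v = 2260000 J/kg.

T_f ≈ 76.9 °C

Setting the total heat transfer to zero:
condense steam: −0.032·2260000 = −72320; condensate cools 100→T: 0.032·4180·(T − 100) = 133.76(T − 100); original water: 1425.4(T − 24)
1559.1 T = 72320 + 13376 + 34209 = 119905
T ≈ 76.90 °C (< 100 °C, so full condensation is consistent).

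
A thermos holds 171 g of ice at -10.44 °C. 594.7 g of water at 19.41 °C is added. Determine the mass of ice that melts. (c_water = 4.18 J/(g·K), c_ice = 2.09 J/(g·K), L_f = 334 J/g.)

m_melted ≈ 133 g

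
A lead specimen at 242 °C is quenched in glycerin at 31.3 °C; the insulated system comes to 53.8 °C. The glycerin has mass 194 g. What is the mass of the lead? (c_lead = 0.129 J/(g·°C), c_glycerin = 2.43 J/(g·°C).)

Let T be the final temperature. ΣQ_i = 0:
m·0.129·(53.8 − 242) + 194·2.43·(53.8 − 31.3) = 0
-24.28 m = -10607
m = -10607/-24.28 ≈ 436.9 g

m ≈ 437 g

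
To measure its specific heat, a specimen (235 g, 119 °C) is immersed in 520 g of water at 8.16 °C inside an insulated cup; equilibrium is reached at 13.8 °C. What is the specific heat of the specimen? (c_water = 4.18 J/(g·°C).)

Energy conservation, ΣQ = 0:
235·c·(13.8 − 119) + 520·4.18·(13.8 − 8.16) = 0
-24722 c = -12259
c = -12259/-24722 ≈ 0.4959 J/(g·°C)

c ≈ 0.496 J/(g·°C)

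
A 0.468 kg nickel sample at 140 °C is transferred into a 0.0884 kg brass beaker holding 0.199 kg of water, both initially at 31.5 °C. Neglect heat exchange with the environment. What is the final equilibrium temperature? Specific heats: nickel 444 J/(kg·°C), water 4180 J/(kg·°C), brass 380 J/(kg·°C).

T_f ≈ 52.5 °C

Let T be the final temperature. ΣQ_i = 0:
0.468×444×(T − 140) + 0.199×4180×(T − 31.5) + 0.0884×380×(T − 31.5) = 0
207.79(T − 140) + 831.82(T − 31.5) + 33.59(T − 31.5) = 0
1073.2 T = 56351
T = 56351 / 1073.2 = 52.5 °C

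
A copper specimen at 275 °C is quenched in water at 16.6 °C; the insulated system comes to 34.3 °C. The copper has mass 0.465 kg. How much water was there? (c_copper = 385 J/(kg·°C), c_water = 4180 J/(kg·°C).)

m ≈ 0.582 kg

|Q_copper| = |Q_water|:
0.465×385×(275 − 34.3) = m×4180×(34.3 − 16.6)
73986 m = 43091  ⇒  m ≈ 0.5824 kg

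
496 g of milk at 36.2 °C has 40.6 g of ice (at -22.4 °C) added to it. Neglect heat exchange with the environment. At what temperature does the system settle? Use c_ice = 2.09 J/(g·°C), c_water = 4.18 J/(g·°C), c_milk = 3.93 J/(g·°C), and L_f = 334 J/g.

T_f ≈ 26.0 °C

Energy balance with sensible and latent terms:
ice -22.4→0 °C: 40.6×2.09×22.4 = 1900.7; melt ice: 40.6×334 = 13560; warm the meltwater: 169.71 T; milk: 1949.3(T − 36.2)
2119 T = 70564 − 15461 = 55103
T ≈ 26.00 °C. Since T > 0 °C, the all-ice-melts assumption holds.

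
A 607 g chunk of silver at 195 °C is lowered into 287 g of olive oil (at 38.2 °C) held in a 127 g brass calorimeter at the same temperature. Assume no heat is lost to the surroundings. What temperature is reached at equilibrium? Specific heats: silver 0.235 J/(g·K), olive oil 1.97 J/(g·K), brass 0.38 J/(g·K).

T_f ≈ 67.8 °C

T_f is the heat-capacity-weighted average of the initial temperatures:
T_f = (142.64·195 + 565.39·38.2 + 48.26·38.2) / (142.64 + 565.39 + 48.26)
    = 51257 / 756.29 ≈ 67.77 °C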